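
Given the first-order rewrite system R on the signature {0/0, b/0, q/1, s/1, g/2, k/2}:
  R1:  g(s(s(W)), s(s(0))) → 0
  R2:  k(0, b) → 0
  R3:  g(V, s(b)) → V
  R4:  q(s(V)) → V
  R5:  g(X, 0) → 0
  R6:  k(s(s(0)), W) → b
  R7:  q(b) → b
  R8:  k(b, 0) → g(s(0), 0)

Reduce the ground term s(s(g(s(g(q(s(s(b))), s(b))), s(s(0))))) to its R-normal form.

s(s(0))

1. s(s(g(s(g(q(s(s(b))), s(b))), s(s(0)))))  →  s(s(g(s(q(s(s(b)))), s(s(0)))))   [R3 at 1.1.1.1]
2. s(s(g(s(q(s(s(b)))), s(s(0)))))  →  s(s(g(s(s(b)), s(s(0)))))   [R4 at 1.1.1.1]
3. s(s(g(s(s(b)), s(s(0)))))  →  s(s(0))   [R1 at 1.1]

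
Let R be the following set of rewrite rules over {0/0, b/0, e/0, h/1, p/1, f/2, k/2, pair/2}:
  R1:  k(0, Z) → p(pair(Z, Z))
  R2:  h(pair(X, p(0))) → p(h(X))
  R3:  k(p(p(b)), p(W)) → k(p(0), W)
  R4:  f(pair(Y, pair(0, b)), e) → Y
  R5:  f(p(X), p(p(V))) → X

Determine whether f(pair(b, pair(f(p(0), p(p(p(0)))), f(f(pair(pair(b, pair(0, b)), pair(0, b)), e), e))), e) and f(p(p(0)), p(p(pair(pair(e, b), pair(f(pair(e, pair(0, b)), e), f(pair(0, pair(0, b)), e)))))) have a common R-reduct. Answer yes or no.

no — NF(t₁) = b, NF(t₂) = p(0)

Reduce t₁ = f(pair(b, pair(f(p(0), p(p(p(0)))), f(f(pair(pair(b, pair(0, b)), pair(0, b)), e), e))), e):
1. f(pair(b, pair(f(p(0), p(p(p(0)))), f(f(pair(pair(b, pair(0, b)), pair(0, b)), e), e))), e)  →  f(pair(b, pair(0, f(f(pair(pair(b, pair(0, b)), pair(0, b)), e), e))), e)   [R5 at 1.2.1]
2. f(pair(b, pair(0, f(f(pair(pair(b, pair(0, b)), pair(0, b)), e), e))), e)  →  f(pair(b, pair(0, f(pair(b, pair(0, b)), e))), e)   [R4 at 1.2.2.1]
3. f(pair(b, pair(0, f(pair(b, pair(0, b)), e))), e)  →  f(pair(b, pair(0, b)), e)   [R4 at 1.2.2]
4. f(pair(b, pair(0, b)), e)  →  b   [R4 at ε]

Reduce t₂ = f(p(p(0)), p(p(pair(pair(e, b), pair(f(pair(e, pair(0, b)), e), f(pair(0, pair(0, b)), e)))))):
1. f(p(p(0)), p(p(pair(pair(e, b), pair(f(pair(e, pair(0, b)), e), f(pair(0, pair(0, b)), e))))))  →  p(0)   [R5 at ε]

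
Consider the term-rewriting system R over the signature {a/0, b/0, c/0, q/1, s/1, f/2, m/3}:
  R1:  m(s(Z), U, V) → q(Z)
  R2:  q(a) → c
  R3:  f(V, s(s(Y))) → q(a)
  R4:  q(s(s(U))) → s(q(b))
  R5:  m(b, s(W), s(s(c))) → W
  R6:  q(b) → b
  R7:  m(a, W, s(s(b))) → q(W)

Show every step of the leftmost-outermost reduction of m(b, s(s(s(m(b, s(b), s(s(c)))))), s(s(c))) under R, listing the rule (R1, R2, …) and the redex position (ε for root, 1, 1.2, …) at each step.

s(s(b))

1. m(b, s(s(s(m(b, s(b), s(s(c)))))), s(s(c)))  →  s(s(m(b, s(b), s(s(c)))))   [R5 at ε]
2. s(s(m(b, s(b), s(s(c)))))  →  s(s(b))   [R5 at 1.1]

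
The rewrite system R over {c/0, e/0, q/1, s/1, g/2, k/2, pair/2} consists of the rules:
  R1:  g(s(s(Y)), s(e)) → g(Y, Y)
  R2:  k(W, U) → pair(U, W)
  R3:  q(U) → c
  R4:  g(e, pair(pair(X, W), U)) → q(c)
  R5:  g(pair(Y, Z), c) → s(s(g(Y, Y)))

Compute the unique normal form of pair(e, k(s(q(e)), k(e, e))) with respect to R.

1. pair(e, k(s(q(e)), k(e, e)))  →  pair(e, pair(k(e, e), s(q(e))))   [R2 at 2]
2. pair(e, pair(k(e, e), s(q(e))))  →  pair(e, pair(pair(e, e), s(q(e))))   [R2 at 2.1]
3. pair(e, pair(pair(e, e), s(q(e))))  →  pair(e, pair(pair(e, e), s(c)))   [R3 at 2.2.1]

pair(e, pair(pair(e, e), s(c)))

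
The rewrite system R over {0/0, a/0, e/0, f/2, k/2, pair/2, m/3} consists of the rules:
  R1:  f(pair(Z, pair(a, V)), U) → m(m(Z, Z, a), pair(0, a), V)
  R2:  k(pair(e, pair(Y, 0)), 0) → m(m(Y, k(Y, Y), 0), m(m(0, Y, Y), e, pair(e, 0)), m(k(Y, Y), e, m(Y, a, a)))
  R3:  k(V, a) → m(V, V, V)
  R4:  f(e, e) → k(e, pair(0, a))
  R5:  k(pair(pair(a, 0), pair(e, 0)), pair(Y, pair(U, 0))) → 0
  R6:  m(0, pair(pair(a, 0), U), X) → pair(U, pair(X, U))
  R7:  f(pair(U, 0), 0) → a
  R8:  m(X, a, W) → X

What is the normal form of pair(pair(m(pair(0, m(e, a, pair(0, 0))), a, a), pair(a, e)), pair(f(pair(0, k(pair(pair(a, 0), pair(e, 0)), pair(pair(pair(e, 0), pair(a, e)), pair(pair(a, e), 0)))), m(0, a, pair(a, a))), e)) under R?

pair(pair(pair(0, e), pair(a, e)), pair(a, e))

1. pair(pair(m(pair(0, m(e, a, pair(0, 0))), a, a), pair(a, e)), pair(f(pair(0, k(pair(pair(a, 0), pair(e, 0)), pair(pair(pair(e, 0), pair(a, e)), pair(pair(a, e), 0)))), m(0, a, pair(a, a))), e))  →  pair(pair(pair(0, m(e, a, pair(0, 0))), pair(a, e)), pair(f(pair(0, k(pair(pair(a, 0), pair(e, 0)), pair(pair(pair(e, 0), pair(a, e)), pair(pair(a, e), 0)))), m(0, a, pair(a, a))), e))   [R8 at 1.1]
2. pair(pair(pair(0, m(e, a, pair(0, 0))), pair(a, e)), pair(f(pair(0, k(pair(pair(a, 0), pair(e, 0)), pair(pair(pair(e, 0), pair(a, e)), pair(pair(a, e), 0)))), m(0, a, pair(a, a))), e))  →  pair(pair(pair(0, e), pair(a, e)), pair(f(pair(0, k(pair(pair(a, 0), pair(e, 0)), pair(pair(pair(e, 0), pair(a, e)), pair(pair(a, e), 0)))), m(0, a, pair(a, a))), e))   [R8 at 1.1.2]
3. pair(pair(pair(0, e), pair(a, e)), pair(f(pair(0, k(pair(pair(a, 0), pair(e, 0)), pair(pair(pair(e, 0), pair(a, e)), pair(pair(a, e), 0)))), m(0, a, pair(a, a))), e))  →  pair(pair(pair(0, e), pair(a, e)), pair(f(pair(0, 0), m(0, a, pair(a, a))), e))   [R5 at 2.1.1.2]
4. pair(pair(pair(0, e), pair(a, e)), pair(f(pair(0, 0), m(0, a, pair(a, a))), e))  →  pair(pair(pair(0, e), pair(a, e)), pair(f(pair(0, 0), 0), e))   [R8 at 2.1.2]
5. pair(pair(pair(0, e), pair(a, e)), pair(f(pair(0, 0), 0), e))  →  pair(pair(pair(0, e), pair(a, e)), pair(a, e))   [R7 at 2.1]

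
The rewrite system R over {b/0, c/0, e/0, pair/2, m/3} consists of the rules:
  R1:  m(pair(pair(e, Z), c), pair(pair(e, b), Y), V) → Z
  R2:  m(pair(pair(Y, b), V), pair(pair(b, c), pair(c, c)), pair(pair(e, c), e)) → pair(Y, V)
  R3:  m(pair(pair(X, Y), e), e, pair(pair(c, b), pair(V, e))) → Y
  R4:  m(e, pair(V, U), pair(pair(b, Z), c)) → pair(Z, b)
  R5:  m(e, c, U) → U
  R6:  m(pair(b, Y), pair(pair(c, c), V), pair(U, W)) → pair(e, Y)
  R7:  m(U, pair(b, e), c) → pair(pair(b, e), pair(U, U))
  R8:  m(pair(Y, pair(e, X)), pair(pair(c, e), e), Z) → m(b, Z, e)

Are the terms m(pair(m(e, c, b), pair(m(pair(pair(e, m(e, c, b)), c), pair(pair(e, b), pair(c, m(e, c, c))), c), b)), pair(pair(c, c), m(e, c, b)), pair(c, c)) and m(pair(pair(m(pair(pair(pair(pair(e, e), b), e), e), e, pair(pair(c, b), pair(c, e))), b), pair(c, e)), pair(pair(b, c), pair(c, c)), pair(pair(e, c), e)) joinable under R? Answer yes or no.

no — NF(t₁) = pair(e, pair(b, b)), NF(t₂) = pair(e, pair(c, e))

Reduce t₁ = m(pair(m(e, c, b), pair(m(pair(pair(e, m(e, c, b)), c), pair(pair(e, b), pair(c, m(e, c, c))), c), b)), pair(pair(c, c), m(e, c, b)), pair(c, c)):
1. m(pair(m(e, c, b), pair(m(pair(pair(e, m(e, c, b)), c), pair(pair(e, b), pair(c, m(e, c, c))), c), b)), pair(pair(c, c), m(e, c, b)), pair(c, c))  →  m(pair(b, pair(m(pair(pair(e, m(e, c, b)), c), pair(pair(e, b), pair(c, m(e, c, c))), c), b)), pair(pair(c, c), m(e, c, b)), pair(c, c))   [R5 at 1.1]
2. m(pair(b, pair(m(pair(pair(e, m(e, c, b)), c), pair(pair(e, b), pair(c, m(e, c, c))), c), b)), pair(pair(c, c), m(e, c, b)), pair(c, c))  →  pair(e, pair(m(pair(pair(e, m(e, c, b)), c), pair(pair(e, b), pair(c, m(e, c, c))), c), b))   [R6 at ε]
3. pair(e, pair(m(pair(pair(e, m(e, c, b)), c), pair(pair(e, b), pair(c, m(e, c, c))), c), b))  →  pair(e, pair(m(e, c, b), b))   [R1 at 2.1]
4. pair(e, pair(m(e, c, b), b))  →  pair(e, pair(b, b))   [R5 at 2.1]

Reduce t₂ = m(pair(pair(m(pair(pair(pair(pair(e, e), b), e), e), e, pair(pair(c, b), pair(c, e))), b), pair(c, e)), pair(pair(b, c), pair(c, c)), pair(pair(e, c), e)):
1. m(pair(pair(m(pair(pair(pair(pair(e, e), b), e), e), e, pair(pair(c, b), pair(c, e))), b), pair(c, e)), pair(pair(b, c), pair(c, c)), pair(pair(e, c), e))  →  pair(m(pair(pair(pair(pair(e, e), b), e), e), e, pair(pair(c, b), pair(c, e))), pair(c, e))   [R2 at ε]
2. pair(m(pair(pair(pair(pair(e, e), b), e), e), e, pair(pair(c, b), pair(c, e))), pair(c, e))  →  pair(e, pair(c, e))   [R3 at 1]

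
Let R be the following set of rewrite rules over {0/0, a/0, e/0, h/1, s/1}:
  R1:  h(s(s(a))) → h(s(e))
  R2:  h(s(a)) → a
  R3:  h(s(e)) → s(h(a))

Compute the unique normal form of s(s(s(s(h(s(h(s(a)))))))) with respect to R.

1. s(s(s(s(h(s(h(s(a))))))))  →  s(s(s(s(h(s(a))))))   [R2 at 1.1.1.1.1.1]
2. s(s(s(s(h(s(a))))))  →  s(s(s(s(a))))   [R2 at 1.1.1.1]

s(s(s(s(a))))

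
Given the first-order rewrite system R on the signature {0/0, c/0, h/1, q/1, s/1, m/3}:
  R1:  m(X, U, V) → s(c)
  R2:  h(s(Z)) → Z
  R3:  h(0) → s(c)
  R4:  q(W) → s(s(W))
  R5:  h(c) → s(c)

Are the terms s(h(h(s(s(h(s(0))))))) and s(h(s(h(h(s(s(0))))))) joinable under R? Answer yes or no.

Reduce t₁ = s(h(h(s(s(h(s(0))))))):
1. s(h(h(s(s(h(s(0)))))))  →  s(h(s(h(s(0)))))   [R2 at 1.1]
2. s(h(s(h(s(0)))))  →  s(h(s(0)))   [R2 at 1]
3. s(h(s(0)))  →  s(0)   [R2 at 1]

Reduce t₂ = s(h(s(h(h(s(s(0))))))):
1. s(h(s(h(h(s(s(0)))))))  →  s(h(h(s(s(0)))))   [R2 at 1]
2. s(h(h(s(s(0)))))  →  s(h(s(0)))   [R2 at 1.1]
3. s(h(s(0)))  →  s(0)   [R2 at 1]

yes — NF(t₁) = s(0), NF(t₂) = s(0)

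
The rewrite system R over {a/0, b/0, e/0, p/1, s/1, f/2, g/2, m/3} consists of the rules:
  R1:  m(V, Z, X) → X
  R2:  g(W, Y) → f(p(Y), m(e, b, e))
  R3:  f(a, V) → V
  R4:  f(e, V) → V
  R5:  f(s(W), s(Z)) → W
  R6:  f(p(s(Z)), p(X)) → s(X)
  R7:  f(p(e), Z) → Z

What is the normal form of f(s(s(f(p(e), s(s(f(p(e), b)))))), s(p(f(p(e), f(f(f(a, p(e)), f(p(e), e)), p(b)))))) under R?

1. f(s(s(f(p(e), s(s(f(p(e), b)))))), s(p(f(p(e), f(f(f(a, p(e)), f(p(e), e)), p(b))))))  →  s(f(p(e), s(s(f(p(e), b)))))   [R5 at ε]
2. s(f(p(e), s(s(f(p(e), b)))))  →  s(s(s(f(p(e), b))))   [R7 at 1]
3. s(s(s(f(p(e), b))))  →  s(s(s(b)))   [R7 at 1.1.1]

s(s(s(b)))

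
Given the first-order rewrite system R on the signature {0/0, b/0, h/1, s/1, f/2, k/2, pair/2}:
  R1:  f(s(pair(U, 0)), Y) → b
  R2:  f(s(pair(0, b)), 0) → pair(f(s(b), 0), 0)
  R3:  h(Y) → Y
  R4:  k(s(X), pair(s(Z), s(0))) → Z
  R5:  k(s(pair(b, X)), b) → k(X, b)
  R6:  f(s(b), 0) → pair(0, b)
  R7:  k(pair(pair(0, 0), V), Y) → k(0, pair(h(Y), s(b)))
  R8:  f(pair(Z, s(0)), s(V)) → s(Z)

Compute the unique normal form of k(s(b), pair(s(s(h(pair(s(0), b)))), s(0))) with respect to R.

s(pair(s(0), b))

1. k(s(b), pair(s(s(h(pair(s(0), b)))), s(0)))  →  s(h(pair(s(0), b)))   [R4 at ε]
2. s(h(pair(s(0), b)))  →  s(pair(s(0), b))   [R3 at 1]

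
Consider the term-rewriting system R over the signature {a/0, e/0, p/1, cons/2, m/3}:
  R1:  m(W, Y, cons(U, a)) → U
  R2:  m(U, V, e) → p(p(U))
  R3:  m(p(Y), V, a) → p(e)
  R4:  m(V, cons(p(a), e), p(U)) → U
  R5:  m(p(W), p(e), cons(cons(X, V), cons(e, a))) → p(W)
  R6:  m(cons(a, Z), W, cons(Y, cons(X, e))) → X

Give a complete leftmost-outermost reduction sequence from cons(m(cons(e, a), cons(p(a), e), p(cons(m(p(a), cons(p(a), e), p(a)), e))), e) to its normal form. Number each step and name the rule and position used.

cons(cons(a, e), e)

1. cons(m(cons(e, a), cons(p(a), e), p(cons(m(p(a), cons(p(a), e), p(a)), e))), e)  →  cons(cons(m(p(a), cons(p(a), e), p(a)), e), e)   [R4 at 1]
2. cons(cons(m(p(a), cons(p(a), e), p(a)), e), e)  →  cons(cons(a, e), e)   [R4 at 1.1]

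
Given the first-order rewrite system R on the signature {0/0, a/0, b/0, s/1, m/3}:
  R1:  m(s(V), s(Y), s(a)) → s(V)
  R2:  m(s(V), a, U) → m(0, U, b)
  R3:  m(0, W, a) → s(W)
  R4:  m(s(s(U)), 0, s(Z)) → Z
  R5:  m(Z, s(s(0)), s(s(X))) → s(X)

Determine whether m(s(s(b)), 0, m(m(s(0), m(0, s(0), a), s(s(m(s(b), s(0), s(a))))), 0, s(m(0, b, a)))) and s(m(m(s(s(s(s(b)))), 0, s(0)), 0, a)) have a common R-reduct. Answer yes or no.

no — NF(t₁) = b, NF(t₂) = s(s(0))

Reduce t₁ = m(s(s(b)), 0, m(m(s(0), m(0, s(0), a), s(s(m(s(b), s(0), s(a))))), 0, s(m(0, b, a)))):
1. m(s(s(b)), 0, m(m(s(0), m(0, s(0), a), s(s(m(s(b), s(0), s(a))))), 0, s(m(0, b, a))))  →  m(s(s(b)), 0, m(m(s(0), s(s(0)), s(s(m(s(b), s(0), s(a))))), 0, s(m(0, b, a))))   [R3 at 3.1.2]
2. m(s(s(b)), 0, m(m(s(0), s(s(0)), s(s(m(s(b), s(0), s(a))))), 0, s(m(0, b, a))))  →  m(s(s(b)), 0, m(s(m(s(b), s(0), s(a))), 0, s(m(0, b, a))))   [R5 at 3.1]
3. m(s(s(b)), 0, m(s(m(s(b), s(0), s(a))), 0, s(m(0, b, a))))  →  m(s(s(b)), 0, m(s(s(b)), 0, s(m(0, b, a))))   [R1 at 3.1.1]
4. m(s(s(b)), 0, m(s(s(b)), 0, s(m(0, b, a))))  →  m(s(s(b)), 0, m(0, b, a))   [R4 at 3]
5. m(s(s(b)), 0, m(0, b, a))  →  m(s(s(b)), 0, s(b))   [R3 at 3]
6. m(s(s(b)), 0, s(b))  →  b   [R4 at ε]

Reduce t₂ = s(m(m(s(s(s(s(b)))), 0, s(0)), 0, a)):
1. s(m(m(s(s(s(s(b)))), 0, s(0)), 0, a))  →  s(m(0, 0, a))   [R4 at 1.1]
2. s(m(0, 0, a))  →  s(s(0))   [R3 at 1]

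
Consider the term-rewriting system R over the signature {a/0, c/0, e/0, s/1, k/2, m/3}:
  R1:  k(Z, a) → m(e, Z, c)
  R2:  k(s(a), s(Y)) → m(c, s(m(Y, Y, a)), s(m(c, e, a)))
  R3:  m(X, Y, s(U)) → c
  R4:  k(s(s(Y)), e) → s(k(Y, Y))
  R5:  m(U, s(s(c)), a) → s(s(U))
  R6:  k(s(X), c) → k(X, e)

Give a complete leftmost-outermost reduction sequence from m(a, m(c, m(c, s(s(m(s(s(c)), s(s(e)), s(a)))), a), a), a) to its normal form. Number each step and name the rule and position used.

s(s(a))

1. m(a, m(c, m(c, s(s(m(s(s(c)), s(s(e)), s(a)))), a), a), a)  →  m(a, m(c, m(c, s(s(c)), a), a), a)   [R3 at 2.2.2.1.1]
2. m(a, m(c, m(c, s(s(c)), a), a), a)  →  m(a, m(c, s(s(c)), a), a)   [R5 at 2.2]
3. m(a, m(c, s(s(c)), a), a)  →  m(a, s(s(c)), a)   [R5 at 2]
4. m(a, s(s(c)), a)  →  s(s(a))   [R5 at ε]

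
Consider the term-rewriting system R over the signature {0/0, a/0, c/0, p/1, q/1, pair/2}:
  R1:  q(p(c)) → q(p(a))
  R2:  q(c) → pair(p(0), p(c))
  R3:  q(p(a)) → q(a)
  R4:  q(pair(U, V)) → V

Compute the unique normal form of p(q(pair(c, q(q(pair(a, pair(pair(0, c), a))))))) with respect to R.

1. p(q(pair(c, q(q(pair(a, pair(pair(0, c), a)))))))  →  p(q(q(pair(a, pair(pair(0, c), a)))))   [R4 at 1]
2. p(q(q(pair(a, pair(pair(0, c), a)))))  →  p(q(pair(pair(0, c), a)))   [R4 at 1.1]
3. p(q(pair(pair(0, c), a)))  →  p(a)   [R4 at 1]

p(a)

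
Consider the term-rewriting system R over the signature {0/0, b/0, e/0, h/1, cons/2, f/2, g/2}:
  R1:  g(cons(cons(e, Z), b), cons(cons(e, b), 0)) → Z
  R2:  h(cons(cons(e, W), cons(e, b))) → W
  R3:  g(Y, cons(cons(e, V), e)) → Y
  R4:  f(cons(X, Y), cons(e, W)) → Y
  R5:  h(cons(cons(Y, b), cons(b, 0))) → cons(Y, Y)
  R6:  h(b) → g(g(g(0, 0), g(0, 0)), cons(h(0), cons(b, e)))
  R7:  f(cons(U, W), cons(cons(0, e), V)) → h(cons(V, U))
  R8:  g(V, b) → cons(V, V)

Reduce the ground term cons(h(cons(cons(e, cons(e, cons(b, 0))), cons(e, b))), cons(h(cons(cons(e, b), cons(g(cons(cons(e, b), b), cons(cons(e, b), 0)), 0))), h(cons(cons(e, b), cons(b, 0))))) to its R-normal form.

1. cons(h(cons(cons(e, cons(e, cons(b, 0))), cons(e, b))), cons(h(cons(cons(e, b), cons(g(cons(cons(e, b), b), cons(cons(e, b), 0)), 0))), h(cons(cons(e, b), cons(b, 0)))))  →  cons(cons(e, cons(b, 0)), cons(h(cons(cons(e, b), cons(g(cons(cons(e, b), b), cons(cons(e, b), 0)), 0))), h(cons(cons(e, b), cons(b, 0)))))   [R2 at 1]
2. cons(cons(e, cons(b, 0)), cons(h(cons(cons(e, b), cons(g(cons(cons(e, b), b), cons(cons(e, b), 0)), 0))), h(cons(cons(e, b), cons(b, 0)))))  →  cons(cons(e, cons(b, 0)), cons(h(cons(cons(e, b), cons(b, 0))), h(cons(cons(e, b), cons(b, 0)))))   [R1 at 2.1.1.2.1]
3. cons(cons(e, cons(b, 0)), cons(h(cons(cons(e, b), cons(b, 0))), h(cons(cons(e, b), cons(b, 0)))))  →  cons(cons(e, cons(b, 0)), cons(cons(e, e), h(cons(cons(e, b), cons(b, 0)))))   [R5 at 2.1]
4. cons(cons(e, cons(b, 0)), cons(cons(e, e), h(cons(cons(e, b), cons(b, 0)))))  →  cons(cons(e, cons(b, 0)), cons(cons(e, e), cons(e, e)))   [R5 at 2.2]

cons(cons(e, cons(b, 0)), cons(cons(e, e), cons(e, e)))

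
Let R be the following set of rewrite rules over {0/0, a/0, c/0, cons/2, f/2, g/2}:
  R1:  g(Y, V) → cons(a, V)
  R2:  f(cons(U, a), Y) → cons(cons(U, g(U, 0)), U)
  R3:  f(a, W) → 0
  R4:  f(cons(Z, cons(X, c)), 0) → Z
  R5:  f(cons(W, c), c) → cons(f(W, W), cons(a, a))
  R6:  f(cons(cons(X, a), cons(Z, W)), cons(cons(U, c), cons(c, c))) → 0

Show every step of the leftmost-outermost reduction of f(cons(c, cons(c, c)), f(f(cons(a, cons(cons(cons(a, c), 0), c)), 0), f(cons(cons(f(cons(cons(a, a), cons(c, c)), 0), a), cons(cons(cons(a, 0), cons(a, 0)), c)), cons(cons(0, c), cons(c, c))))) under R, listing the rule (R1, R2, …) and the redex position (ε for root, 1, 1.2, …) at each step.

1. f(cons(c, cons(c, c)), f(f(cons(a, cons(cons(cons(a, c), 0), c)), 0), f(cons(cons(f(cons(cons(a, a), cons(c, c)), 0), a), cons(cons(cons(a, 0), cons(a, 0)), c)), cons(cons(0, c), cons(c, c)))))  →  f(cons(c, cons(c, c)), f(a, f(cons(cons(f(cons(cons(a, a), cons(c, c)), 0), a), cons(cons(cons(a, 0), cons(a, 0)), c)), cons(cons(0, c), cons(c, c)))))   [R4 at 2.1]
2. f(cons(c, cons(c, c)), f(a, f(cons(cons(f(cons(cons(a, a), cons(c, c)), 0), a), cons(cons(cons(a, 0), cons(a, 0)), c)), cons(cons(0, c), cons(c, c)))))  →  f(cons(c, cons(c, c)), 0)   [R3 at 2]
3. f(cons(c, cons(c, c)), 0)  →  c   [R4 at ε]

c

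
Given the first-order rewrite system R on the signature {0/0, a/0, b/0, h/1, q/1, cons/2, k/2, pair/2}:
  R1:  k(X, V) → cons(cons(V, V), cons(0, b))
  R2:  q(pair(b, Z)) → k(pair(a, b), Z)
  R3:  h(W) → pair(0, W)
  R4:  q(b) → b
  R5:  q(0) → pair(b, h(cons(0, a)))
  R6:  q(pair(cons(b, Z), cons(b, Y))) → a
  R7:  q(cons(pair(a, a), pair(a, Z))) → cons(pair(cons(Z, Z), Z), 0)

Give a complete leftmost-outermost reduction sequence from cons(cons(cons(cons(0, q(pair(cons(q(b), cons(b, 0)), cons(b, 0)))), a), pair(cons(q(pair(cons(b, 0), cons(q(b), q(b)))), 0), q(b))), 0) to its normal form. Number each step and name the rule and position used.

cons(cons(cons(cons(0, a), a), pair(cons(a, 0), b)), 0)

1. cons(cons(cons(cons(0, q(pair(cons(q(b), cons(b, 0)), cons(b, 0)))), a), pair(cons(q(pair(cons(b, 0), cons(q(b), q(b)))), 0), q(b))), 0)  →  cons(cons(cons(cons(0, q(pair(cons(b, cons(b, 0)), cons(b, 0)))), a), pair(cons(q(pair(cons(b, 0), cons(q(b), q(b)))), 0), q(b))), 0)   [R4 at 1.1.1.2.1.1.1]
2. cons(cons(cons(cons(0, q(pair(cons(b, cons(b, 0)), cons(b, 0)))), a), pair(cons(q(pair(cons(b, 0), cons(q(b), q(b)))), 0), q(b))), 0)  →  cons(cons(cons(cons(0, a), a), pair(cons(q(pair(cons(b, 0), cons(q(b), q(b)))), 0), q(b))), 0)   [R6 at 1.1.1.2]
3. cons(cons(cons(cons(0, a), a), pair(cons(q(pair(cons(b, 0), cons(q(b), q(b)))), 0), q(b))), 0)  →  cons(cons(cons(cons(0, a), a), pair(cons(q(pair(cons(b, 0), cons(b, q(b)))), 0), q(b))), 0)   [R4 at 1.2.1.1.1.2.1]
4. cons(cons(cons(cons(0, a), a), pair(cons(q(pair(cons(b, 0), cons(b, q(b)))), 0), q(b))), 0)  →  cons(cons(cons(cons(0, a), a), pair(cons(a, 0), q(b))), 0)   [R6 at 1.2.1.1]
5. cons(cons(cons(cons(0, a), a), pair(cons(a, 0), q(b))), 0)  →  cons(cons(cons(cons(0, a), a), pair(cons(a, 0), b)), 0)   [R4 at 1.2.2]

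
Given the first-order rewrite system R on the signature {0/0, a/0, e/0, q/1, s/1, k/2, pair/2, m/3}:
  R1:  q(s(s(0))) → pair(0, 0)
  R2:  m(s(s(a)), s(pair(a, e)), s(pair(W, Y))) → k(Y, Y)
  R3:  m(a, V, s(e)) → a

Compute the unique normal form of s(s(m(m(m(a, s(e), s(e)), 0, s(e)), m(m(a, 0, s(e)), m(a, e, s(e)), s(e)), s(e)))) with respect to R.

s(s(a))

1. s(s(m(m(m(a, s(e), s(e)), 0, s(e)), m(m(a, 0, s(e)), m(a, e, s(e)), s(e)), s(e))))  →  s(s(m(m(a, 0, s(e)), m(m(a, 0, s(e)), m(a, e, s(e)), s(e)), s(e))))   [R3 at 1.1.1.1]
2. s(s(m(m(a, 0, s(e)), m(m(a, 0, s(e)), m(a, e, s(e)), s(e)), s(e))))  →  s(s(m(a, m(m(a, 0, s(e)), m(a, e, s(e)), s(e)), s(e))))   [R3 at 1.1.1]
3. s(s(m(a, m(m(a, 0, s(e)), m(a, e, s(e)), s(e)), s(e))))  →  s(s(a))   [R3 at 1.1]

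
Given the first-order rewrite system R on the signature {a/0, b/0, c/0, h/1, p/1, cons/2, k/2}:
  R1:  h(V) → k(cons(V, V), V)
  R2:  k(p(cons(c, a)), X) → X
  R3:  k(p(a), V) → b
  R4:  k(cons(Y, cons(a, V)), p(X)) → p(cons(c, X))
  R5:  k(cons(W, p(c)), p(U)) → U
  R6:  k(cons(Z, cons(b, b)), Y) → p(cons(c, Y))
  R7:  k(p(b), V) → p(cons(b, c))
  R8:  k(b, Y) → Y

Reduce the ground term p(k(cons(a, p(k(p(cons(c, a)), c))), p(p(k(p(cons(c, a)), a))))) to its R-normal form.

p(p(a))

1. p(k(cons(a, p(k(p(cons(c, a)), c))), p(p(k(p(cons(c, a)), a)))))  →  p(k(cons(a, p(c)), p(p(k(p(cons(c, a)), a)))))   [R2 at 1.1.2.1]
2. p(k(cons(a, p(c)), p(p(k(p(cons(c, a)), a)))))  →  p(p(k(p(cons(c, a)), a)))   [R5 at 1]
3. p(p(k(p(cons(c, a)), a)))  →  p(p(a))   [R2 at 1.1]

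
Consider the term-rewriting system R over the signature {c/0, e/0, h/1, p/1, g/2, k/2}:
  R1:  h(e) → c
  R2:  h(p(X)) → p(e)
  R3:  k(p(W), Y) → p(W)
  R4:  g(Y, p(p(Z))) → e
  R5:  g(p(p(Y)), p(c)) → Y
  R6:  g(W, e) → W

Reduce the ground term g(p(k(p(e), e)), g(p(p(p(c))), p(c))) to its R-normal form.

1. g(p(k(p(e), e)), g(p(p(p(c))), p(c)))  →  g(p(p(e)), g(p(p(p(c))), p(c)))   [R3 at 1.1]
2. g(p(p(e)), g(p(p(p(c))), p(c)))  →  g(p(p(e)), p(c))   [R5 at 2]
3. g(p(p(e)), p(c))  →  e   [R5 at ε]

e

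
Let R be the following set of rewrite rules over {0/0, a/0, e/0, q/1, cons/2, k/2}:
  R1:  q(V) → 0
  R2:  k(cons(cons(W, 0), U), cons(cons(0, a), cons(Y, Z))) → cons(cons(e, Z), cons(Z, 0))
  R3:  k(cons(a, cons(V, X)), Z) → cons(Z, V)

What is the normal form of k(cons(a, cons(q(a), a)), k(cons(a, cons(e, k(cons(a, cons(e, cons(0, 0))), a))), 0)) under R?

1. k(cons(a, cons(q(a), a)), k(cons(a, cons(e, k(cons(a, cons(e, cons(0, 0))), a))), 0))  →  cons(k(cons(a, cons(e, k(cons(a, cons(e, cons(0, 0))), a))), 0), q(a))   [R3 at ε]
2. cons(k(cons(a, cons(e, k(cons(a, cons(e, cons(0, 0))), a))), 0), q(a))  →  cons(cons(0, e), q(a))   [R3 at 1]
3. cons(cons(0, e), q(a))  →  cons(cons(0, e), 0)   [R1 at 2]

cons(cons(0, e), 0)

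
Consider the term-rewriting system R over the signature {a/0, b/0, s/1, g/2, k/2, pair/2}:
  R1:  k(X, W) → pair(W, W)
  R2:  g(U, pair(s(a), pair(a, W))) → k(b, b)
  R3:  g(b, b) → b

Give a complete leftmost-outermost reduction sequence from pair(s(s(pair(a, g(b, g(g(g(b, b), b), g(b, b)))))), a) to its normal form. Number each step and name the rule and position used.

pair(s(s(pair(a, b))), a)

1. pair(s(s(pair(a, g(b, g(g(g(b, b), b), g(b, b)))))), a)  →  pair(s(s(pair(a, g(b, g(g(b, b), g(b, b)))))), a)   [R3 at 1.1.1.2.2.1.1]
2. pair(s(s(pair(a, g(b, g(g(b, b), g(b, b)))))), a)  →  pair(s(s(pair(a, g(b, g(b, g(b, b)))))), a)   [R3 at 1.1.1.2.2.1]
3. pair(s(s(pair(a, g(b, g(b, g(b, b)))))), a)  →  pair(s(s(pair(a, g(b, g(b, b))))), a)   [R3 at 1.1.1.2.2.2]
4. pair(s(s(pair(a, g(b, g(b, b))))), a)  →  pair(s(s(pair(a, g(b, b)))), a)   [R3 at 1.1.1.2.2]
5. pair(s(s(pair(a, g(b, b)))), a)  →  pair(s(s(pair(a, b))), a)   [R3 at 1.1.1.2]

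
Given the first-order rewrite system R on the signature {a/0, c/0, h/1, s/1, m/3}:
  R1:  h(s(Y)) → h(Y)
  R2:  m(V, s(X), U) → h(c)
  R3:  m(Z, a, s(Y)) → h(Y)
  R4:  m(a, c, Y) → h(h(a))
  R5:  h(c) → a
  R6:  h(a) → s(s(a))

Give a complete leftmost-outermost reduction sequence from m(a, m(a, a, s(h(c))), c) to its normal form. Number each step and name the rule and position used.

a

1. m(a, m(a, a, s(h(c))), c)  →  m(a, h(h(c)), c)   [R3 at 2]
2. m(a, h(h(c)), c)  →  m(a, h(a), c)   [R5 at 2.1]
3. m(a, h(a), c)  →  m(a, s(s(a)), c)   [R6 at 2]
4. m(a, s(s(a)), c)  →  h(c)   [R2 at ε]
5. h(c)  →  a   [R5 at ε]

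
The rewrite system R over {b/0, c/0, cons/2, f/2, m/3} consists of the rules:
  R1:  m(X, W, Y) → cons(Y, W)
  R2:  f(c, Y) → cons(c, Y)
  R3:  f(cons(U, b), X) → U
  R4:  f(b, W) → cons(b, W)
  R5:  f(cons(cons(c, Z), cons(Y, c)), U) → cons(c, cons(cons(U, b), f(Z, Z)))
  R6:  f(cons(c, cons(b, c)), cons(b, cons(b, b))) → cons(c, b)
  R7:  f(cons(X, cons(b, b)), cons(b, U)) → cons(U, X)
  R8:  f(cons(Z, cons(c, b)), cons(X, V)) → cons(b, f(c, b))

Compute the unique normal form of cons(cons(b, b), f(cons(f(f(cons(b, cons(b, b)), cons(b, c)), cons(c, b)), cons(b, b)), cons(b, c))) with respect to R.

1. cons(cons(b, b), f(cons(f(f(cons(b, cons(b, b)), cons(b, c)), cons(c, b)), cons(b, b)), cons(b, c)))  →  cons(cons(b, b), cons(c, f(f(cons(b, cons(b, b)), cons(b, c)), cons(c, b))))   [R7 at 2]
2. cons(cons(b, b), cons(c, f(f(cons(b, cons(b, b)), cons(b, c)), cons(c, b))))  →  cons(cons(b, b), cons(c, f(cons(c, b), cons(c, b))))   [R7 at 2.2.1]
3. cons(cons(b, b), cons(c, f(cons(c, b), cons(c, b))))  →  cons(cons(b, b), cons(c, c))   [R3 at 2.2]

cons(cons(b, b), cons(c, c))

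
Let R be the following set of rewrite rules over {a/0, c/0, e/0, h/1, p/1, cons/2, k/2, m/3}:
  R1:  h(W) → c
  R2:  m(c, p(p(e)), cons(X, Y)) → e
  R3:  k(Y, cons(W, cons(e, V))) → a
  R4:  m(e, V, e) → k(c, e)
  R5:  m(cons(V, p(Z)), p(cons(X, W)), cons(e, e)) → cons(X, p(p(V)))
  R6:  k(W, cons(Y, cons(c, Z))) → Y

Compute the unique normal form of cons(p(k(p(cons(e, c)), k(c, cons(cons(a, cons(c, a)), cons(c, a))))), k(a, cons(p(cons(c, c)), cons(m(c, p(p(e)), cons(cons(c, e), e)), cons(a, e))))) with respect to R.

cons(p(a), a)

1. cons(p(k(p(cons(e, c)), k(c, cons(cons(a, cons(c, a)), cons(c, a))))), k(a, cons(p(cons(c, c)), cons(m(c, p(p(e)), cons(cons(c, e), e)), cons(a, e)))))  →  cons(p(k(p(cons(e, c)), cons(a, cons(c, a)))), k(a, cons(p(cons(c, c)), cons(m(c, p(p(e)), cons(cons(c, e), e)), cons(a, e)))))   [R6 at 1.1.2]
2. cons(p(k(p(cons(e, c)), cons(a, cons(c, a)))), k(a, cons(p(cons(c, c)), cons(m(c, p(p(e)), cons(cons(c, e), e)), cons(a, e)))))  →  cons(p(a), k(a, cons(p(cons(c, c)), cons(m(c, p(p(e)), cons(cons(c, e), e)), cons(a, e)))))   [R6 at 1.1]
3. cons(p(a), k(a, cons(p(cons(c, c)), cons(m(c, p(p(e)), cons(cons(c, e), e)), cons(a, e)))))  →  cons(p(a), k(a, cons(p(cons(c, c)), cons(e, cons(a, e)))))   [R2 at 2.2.2.1]
4. cons(p(a), k(a, cons(p(cons(c, c)), cons(e, cons(a, e)))))  →  cons(p(a), a)   [R3 at 2]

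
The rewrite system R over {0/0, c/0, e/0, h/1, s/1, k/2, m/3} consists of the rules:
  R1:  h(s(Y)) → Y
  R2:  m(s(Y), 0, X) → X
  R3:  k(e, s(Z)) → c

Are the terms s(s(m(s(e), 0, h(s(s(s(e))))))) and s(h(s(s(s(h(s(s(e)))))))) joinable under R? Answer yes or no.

Reduce t₁ = s(s(m(s(e), 0, h(s(s(s(e))))))):
1. s(s(m(s(e), 0, h(s(s(s(e)))))))  →  s(s(h(s(s(s(e))))))   [R2 at 1.1]
2. s(s(h(s(s(s(e))))))  →  s(s(s(s(e))))   [R1 at 1.1]

Reduce t₂ = s(h(s(s(s(h(s(s(e)))))))):
1. s(h(s(s(s(h(s(s(e))))))))  →  s(s(s(h(s(s(e))))))   [R1 at 1]
2. s(s(s(h(s(s(e))))))  →  s(s(s(s(e))))   [R1 at 1.1.1]

yes — NF(t₁) = s(s(s(s(e)))), NF(t₂) = s(s(s(s(e))))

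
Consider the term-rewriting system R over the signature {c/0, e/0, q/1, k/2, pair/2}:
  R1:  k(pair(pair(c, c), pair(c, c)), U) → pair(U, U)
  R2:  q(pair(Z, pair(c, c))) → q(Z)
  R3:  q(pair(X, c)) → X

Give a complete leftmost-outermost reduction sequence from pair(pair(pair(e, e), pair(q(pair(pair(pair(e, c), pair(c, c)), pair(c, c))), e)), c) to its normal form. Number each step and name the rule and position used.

1. pair(pair(pair(e, e), pair(q(pair(pair(pair(e, c), pair(c, c)), pair(c, c))), e)), c)  →  pair(pair(pair(e, e), pair(q(pair(pair(e, c), pair(c, c))), e)), c)   [R2 at 1.2.1]
2. pair(pair(pair(e, e), pair(q(pair(pair(e, c), pair(c, c))), e)), c)  →  pair(pair(pair(e, e), pair(q(pair(e, c)), e)), c)   [R2 at 1.2.1]
3. pair(pair(pair(e, e), pair(q(pair(e, c)), e)), c)  →  pair(pair(pair(e, e), pair(e, e)), c)   [R3 at 1.2.1]

pair(pair(pair(e, e), pair(e, e)), c)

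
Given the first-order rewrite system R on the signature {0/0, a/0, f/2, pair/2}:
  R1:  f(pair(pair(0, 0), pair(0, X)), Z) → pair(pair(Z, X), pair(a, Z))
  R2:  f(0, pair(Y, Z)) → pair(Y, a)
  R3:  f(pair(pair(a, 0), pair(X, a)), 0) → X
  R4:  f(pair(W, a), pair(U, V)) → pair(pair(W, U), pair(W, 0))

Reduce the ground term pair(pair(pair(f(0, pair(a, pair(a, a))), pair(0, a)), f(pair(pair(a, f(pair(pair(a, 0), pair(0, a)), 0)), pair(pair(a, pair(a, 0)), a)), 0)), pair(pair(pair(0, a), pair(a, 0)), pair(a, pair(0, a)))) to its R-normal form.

1. pair(pair(pair(f(0, pair(a, pair(a, a))), pair(0, a)), f(pair(pair(a, f(pair(pair(a, 0), pair(0, a)), 0)), pair(pair(a, pair(a, 0)), a)), 0)), pair(pair(pair(0, a), pair(a, 0)), pair(a, pair(0, a))))  →  pair(pair(pair(pair(a, a), pair(0, a)), f(pair(pair(a, f(pair(pair(a, 0), pair(0, a)), 0)), pair(pair(a, pair(a, 0)), a)), 0)), pair(pair(pair(0, a), pair(a, 0)), pair(a, pair(0, a))))   [R2 at 1.1.1]
2. pair(pair(pair(pair(a, a), pair(0, a)), f(pair(pair(a, f(pair(pair(a, 0), pair(0, a)), 0)), pair(pair(a, pair(a, 0)), a)), 0)), pair(pair(pair(0, a), pair(a, 0)), pair(a, pair(0, a))))  →  pair(pair(pair(pair(a, a), pair(0, a)), f(pair(pair(a, 0), pair(pair(a, pair(a, 0)), a)), 0)), pair(pair(pair(0, a), pair(a, 0)), pair(a, pair(0, a))))   [R3 at 1.2.1.1.2]
3. pair(pair(pair(pair(a, a), pair(0, a)), f(pair(pair(a, 0), pair(pair(a, pair(a, 0)), a)), 0)), pair(pair(pair(0, a), pair(a, 0)), pair(a, pair(0, a))))  →  pair(pair(pair(pair(a, a), pair(0, a)), pair(a, pair(a, 0))), pair(pair(pair(0, a), pair(a, 0)), pair(a, pair(0, a))))   [R3 at 1.2]

pair(pair(pair(pair(a, a), pair(0, a)), pair(a, pair(a, 0))), pair(pair(pair(0, a), pair(a, 0)), pair(a, pair(0, a))))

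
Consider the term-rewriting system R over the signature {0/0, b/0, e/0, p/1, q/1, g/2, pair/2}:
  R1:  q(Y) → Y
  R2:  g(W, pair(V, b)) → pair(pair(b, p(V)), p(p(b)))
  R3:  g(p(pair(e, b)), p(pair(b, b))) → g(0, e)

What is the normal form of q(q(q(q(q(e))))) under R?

1. q(q(q(q(q(e)))))  →  q(q(q(q(e))))   [R1 at ε]
2. q(q(q(q(e))))  →  q(q(q(e)))   [R1 at ε]
3. q(q(q(e)))  →  q(q(e))   [R1 at ε]
4. q(q(e))  →  q(e)   [R1 at ε]
5. q(e)  →  e   [R1 at ε]

e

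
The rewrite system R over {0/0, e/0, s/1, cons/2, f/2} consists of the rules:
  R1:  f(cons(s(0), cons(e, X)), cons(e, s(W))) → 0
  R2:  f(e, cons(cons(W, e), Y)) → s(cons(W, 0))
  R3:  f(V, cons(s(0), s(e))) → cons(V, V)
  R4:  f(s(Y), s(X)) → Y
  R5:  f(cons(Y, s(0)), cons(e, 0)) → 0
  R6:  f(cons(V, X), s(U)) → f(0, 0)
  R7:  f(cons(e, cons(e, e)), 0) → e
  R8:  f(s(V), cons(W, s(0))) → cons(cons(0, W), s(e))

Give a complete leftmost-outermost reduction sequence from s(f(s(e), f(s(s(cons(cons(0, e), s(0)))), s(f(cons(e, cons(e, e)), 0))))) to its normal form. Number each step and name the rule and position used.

1. s(f(s(e), f(s(s(cons(cons(0, e), s(0)))), s(f(cons(e, cons(e, e)), 0)))))  →  s(f(s(e), s(cons(cons(0, e), s(0)))))   [R4 at 1.2]
2. s(f(s(e), s(cons(cons(0, e), s(0)))))  →  s(e)   [R4 at 1]

s(e)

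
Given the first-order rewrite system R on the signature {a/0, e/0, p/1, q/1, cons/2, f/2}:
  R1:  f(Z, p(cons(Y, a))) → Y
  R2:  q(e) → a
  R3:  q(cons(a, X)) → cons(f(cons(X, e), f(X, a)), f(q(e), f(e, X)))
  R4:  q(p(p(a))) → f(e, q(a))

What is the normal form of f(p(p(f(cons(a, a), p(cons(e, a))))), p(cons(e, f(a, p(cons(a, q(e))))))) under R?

1. f(p(p(f(cons(a, a), p(cons(e, a))))), p(cons(e, f(a, p(cons(a, q(e)))))))  →  f(p(p(e)), p(cons(e, f(a, p(cons(a, q(e)))))))   [R1 at 1.1.1]
2. f(p(p(e)), p(cons(e, f(a, p(cons(a, q(e)))))))  →  f(p(p(e)), p(cons(e, f(a, p(cons(a, a))))))   [R2 at 2.1.2.2.1.2]
3. f(p(p(e)), p(cons(e, f(a, p(cons(a, a))))))  →  f(p(p(e)), p(cons(e, a)))   [R1 at 2.1.2]
4. f(p(p(e)), p(cons(e, a)))  →  e   [R1 at ε]

e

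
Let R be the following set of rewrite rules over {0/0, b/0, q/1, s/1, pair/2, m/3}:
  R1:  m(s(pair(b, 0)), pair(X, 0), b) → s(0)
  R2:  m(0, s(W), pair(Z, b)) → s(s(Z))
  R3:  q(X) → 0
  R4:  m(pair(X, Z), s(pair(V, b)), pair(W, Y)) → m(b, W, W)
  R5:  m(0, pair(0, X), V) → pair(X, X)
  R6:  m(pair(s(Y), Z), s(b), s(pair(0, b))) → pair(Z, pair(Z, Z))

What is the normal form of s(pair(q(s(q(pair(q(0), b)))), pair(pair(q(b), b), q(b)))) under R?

s(pair(0, pair(pair(0, b), 0)))

1. s(pair(q(s(q(pair(q(0), b)))), pair(pair(q(b), b), q(b))))  →  s(pair(0, pair(pair(q(b), b), q(b))))   [R3 at 1.1]
2. s(pair(0, pair(pair(q(b), b), q(b))))  →  s(pair(0, pair(pair(0, b), q(b))))   [R3 at 1.2.1.1]
3. s(pair(0, pair(pair(0, b), q(b))))  →  s(pair(0, pair(pair(0, b), 0)))   [R3 at 1.2.2]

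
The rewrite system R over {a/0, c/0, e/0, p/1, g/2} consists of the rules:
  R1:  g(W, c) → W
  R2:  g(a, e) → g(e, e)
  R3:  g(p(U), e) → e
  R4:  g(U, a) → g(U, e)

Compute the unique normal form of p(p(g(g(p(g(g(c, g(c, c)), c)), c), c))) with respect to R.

p(p(p(c)))

1. p(p(g(g(p(g(g(c, g(c, c)), c)), c), c)))  →  p(p(g(p(g(g(c, g(c, c)), c)), c)))   [R1 at 1.1]
2. p(p(g(p(g(g(c, g(c, c)), c)), c)))  →  p(p(p(g(g(c, g(c, c)), c))))   [R1 at 1.1]
3. p(p(p(g(g(c, g(c, c)), c))))  →  p(p(p(g(c, g(c, c)))))   [R1 at 1.1.1]
4. p(p(p(g(c, g(c, c)))))  →  p(p(p(g(c, c))))   [R1 at 1.1.1.2]
5. p(p(p(g(c, c))))  →  p(p(p(c)))   [R1 at 1.1.1]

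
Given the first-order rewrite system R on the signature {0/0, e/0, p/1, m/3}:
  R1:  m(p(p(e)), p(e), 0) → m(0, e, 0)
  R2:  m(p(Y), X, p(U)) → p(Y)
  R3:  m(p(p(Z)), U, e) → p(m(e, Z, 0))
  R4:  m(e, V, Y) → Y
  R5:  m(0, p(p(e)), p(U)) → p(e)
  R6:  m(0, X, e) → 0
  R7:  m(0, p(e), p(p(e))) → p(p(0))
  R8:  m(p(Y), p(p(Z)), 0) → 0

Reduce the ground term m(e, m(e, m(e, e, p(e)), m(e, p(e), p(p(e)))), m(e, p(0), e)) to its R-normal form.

1. m(e, m(e, m(e, e, p(e)), m(e, p(e), p(p(e)))), m(e, p(0), e))  →  m(e, p(0), e)   [R4 at ε]
2. m(e, p(0), e)  →  e   [R4 at ε]

e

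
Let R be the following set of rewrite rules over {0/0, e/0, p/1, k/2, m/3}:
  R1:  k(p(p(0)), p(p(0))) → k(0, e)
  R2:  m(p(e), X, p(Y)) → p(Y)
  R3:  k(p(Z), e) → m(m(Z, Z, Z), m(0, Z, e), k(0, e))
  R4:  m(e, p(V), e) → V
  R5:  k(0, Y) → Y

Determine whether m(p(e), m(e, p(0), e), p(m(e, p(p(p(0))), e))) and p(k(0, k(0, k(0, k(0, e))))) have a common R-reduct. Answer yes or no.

no — NF(t₁) = p(p(p(0))), NF(t₂) = p(e)

Reduce t₁ = m(p(e), m(e, p(0), e), p(m(e, p(p(p(0))), e))):
1. m(p(e), m(e, p(0), e), p(m(e, p(p(p(0))), e)))  →  p(m(e, p(p(p(0))), e))   [R2 at ε]
2. p(m(e, p(p(p(0))), e))  →  p(p(p(0)))   [R4 at 1]

Reduce t₂ = p(k(0, k(0, k(0, k(0, e))))):
1. p(k(0, k(0, k(0, k(0, e)))))  →  p(k(0, k(0, k(0, e))))   [R5 at 1]
2. p(k(0, k(0, k(0, e))))  →  p(k(0, k(0, e)))   [R5 at 1]
3. p(k(0, k(0, e)))  →  p(k(0, e))   [R5 at 1]
4. p(k(0, e))  →  p(e)   [R5 at 1]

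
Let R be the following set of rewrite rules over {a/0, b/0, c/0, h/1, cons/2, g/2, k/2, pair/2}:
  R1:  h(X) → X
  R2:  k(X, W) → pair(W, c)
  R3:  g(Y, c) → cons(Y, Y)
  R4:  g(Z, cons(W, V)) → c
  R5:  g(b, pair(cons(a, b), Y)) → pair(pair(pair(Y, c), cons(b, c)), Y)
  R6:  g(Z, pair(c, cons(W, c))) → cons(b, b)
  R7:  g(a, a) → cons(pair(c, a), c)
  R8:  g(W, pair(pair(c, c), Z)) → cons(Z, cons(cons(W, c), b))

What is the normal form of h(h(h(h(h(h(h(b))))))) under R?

1. h(h(h(h(h(h(h(b)))))))  →  h(h(h(h(h(h(b))))))   [R1 at ε]
2. h(h(h(h(h(h(b))))))  →  h(h(h(h(h(b)))))   [R1 at ε]
3. h(h(h(h(h(b)))))  →  h(h(h(h(b))))   [R1 at ε]
4. h(h(h(h(b))))  →  h(h(h(b)))   [R1 at ε]
5. h(h(h(b)))  →  h(h(b))   [R1 at ε]
6. h(h(b))  →  h(b)   [R1 at ε]
7. h(b)  →  b   [R1 at ε]

b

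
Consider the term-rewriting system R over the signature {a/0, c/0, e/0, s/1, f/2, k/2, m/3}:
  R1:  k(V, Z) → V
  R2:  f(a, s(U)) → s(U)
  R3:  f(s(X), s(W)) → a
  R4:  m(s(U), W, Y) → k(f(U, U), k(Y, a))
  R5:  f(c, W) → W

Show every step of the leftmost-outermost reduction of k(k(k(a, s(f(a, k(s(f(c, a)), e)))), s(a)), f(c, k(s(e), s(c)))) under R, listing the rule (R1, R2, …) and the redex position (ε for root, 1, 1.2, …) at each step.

a

1. k(k(k(a, s(f(a, k(s(f(c, a)), e)))), s(a)), f(c, k(s(e), s(c))))  →  k(k(a, s(f(a, k(s(f(c, a)), e)))), s(a))   [R1 at ε]
2. k(k(a, s(f(a, k(s(f(c, a)), e)))), s(a))  →  k(a, s(f(a, k(s(f(c, a)), e))))   [R1 at ε]
3. k(a, s(f(a, k(s(f(c, a)), e))))  →  a   [R1 at ε]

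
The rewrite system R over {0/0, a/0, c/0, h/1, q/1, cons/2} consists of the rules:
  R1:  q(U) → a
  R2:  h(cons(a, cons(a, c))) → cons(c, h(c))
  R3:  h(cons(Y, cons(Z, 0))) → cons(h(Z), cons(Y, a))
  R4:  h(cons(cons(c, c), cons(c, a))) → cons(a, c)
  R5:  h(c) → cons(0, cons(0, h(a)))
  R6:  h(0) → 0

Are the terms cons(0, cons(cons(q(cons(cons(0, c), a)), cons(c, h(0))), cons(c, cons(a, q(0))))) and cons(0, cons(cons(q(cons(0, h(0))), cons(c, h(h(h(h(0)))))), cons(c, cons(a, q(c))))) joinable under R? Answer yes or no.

yes — NF(t₁) = cons(0, cons(cons(a, cons(c, 0)), cons(c, cons(a, a)))), NF(t₂) = cons(0, cons(cons(a, cons(c, 0)), cons(c, cons(a, a))))

Reduce t₁ = cons(0, cons(cons(q(cons(cons(0, c), a)), cons(c, h(0))), cons(c, cons(a, q(0))))):
1. cons(0, cons(cons(q(cons(cons(0, c), a)), cons(c, h(0))), cons(c, cons(a, q(0)))))  →  cons(0, cons(cons(a, cons(c, h(0))), cons(c, cons(a, q(0)))))   [R1 at 2.1.1]
2. cons(0, cons(cons(a, cons(c, h(0))), cons(c, cons(a, q(0)))))  →  cons(0, cons(cons(a, cons(c, 0)), cons(c, cons(a, q(0)))))   [R6 at 2.1.2.2]
3. cons(0, cons(cons(a, cons(c, 0)), cons(c, cons(a, q(0)))))  →  cons(0, cons(cons(a, cons(c, 0)), cons(c, cons(a, a))))   [R1 at 2.2.2.2]

Reduce t₂ = cons(0, cons(cons(q(cons(0, h(0))), cons(c, h(h(h(h(0)))))), cons(c, cons(a, q(c))))):
1. cons(0, cons(cons(q(cons(0, h(0))), cons(c, h(h(h(h(0)))))), cons(c, cons(a, q(c)))))  →  cons(0, cons(cons(a, cons(c, h(h(h(h(0)))))), cons(c, cons(a, q(c)))))   [R1 at 2.1.1]
2. cons(0, cons(cons(a, cons(c, h(h(h(h(0)))))), cons(c, cons(a, q(c)))))  →  cons(0, cons(cons(a, cons(c, h(h(h(0))))), cons(c, cons(a, q(c)))))   [R6 at 2.1.2.2.1.1.1]
3. cons(0, cons(cons(a, cons(c, h(h(h(0))))), cons(c, cons(a, q(c)))))  →  cons(0, cons(cons(a, cons(c, h(h(0)))), cons(c, cons(a, q(c)))))   [R6 at 2.1.2.2.1.1]
4. cons(0, cons(cons(a, cons(c, h(h(0)))), cons(c, cons(a, q(c)))))  →  cons(0, cons(cons(a, cons(c, h(0))), cons(c, cons(a, q(c)))))   [R6 at 2.1.2.2.1]
5. cons(0, cons(cons(a, cons(c, h(0))), cons(c, cons(a, q(c)))))  →  cons(0, cons(cons(a, cons(c, 0)), cons(c, cons(a, q(c)))))   [R6 at 2.1.2.2]
6. cons(0, cons(cons(a, cons(c, 0)), cons(c, cons(a, q(c)))))  →  cons(0, cons(cons(a, cons(c, 0)), cons(c, cons(a, a))))   [R1 at 2.2.2.2]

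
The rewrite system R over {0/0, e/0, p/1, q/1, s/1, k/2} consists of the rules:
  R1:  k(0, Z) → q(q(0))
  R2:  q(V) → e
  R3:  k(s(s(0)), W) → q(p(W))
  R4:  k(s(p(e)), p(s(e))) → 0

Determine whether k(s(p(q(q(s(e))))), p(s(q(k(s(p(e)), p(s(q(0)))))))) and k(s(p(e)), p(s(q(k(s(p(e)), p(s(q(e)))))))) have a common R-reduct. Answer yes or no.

Reduce t₁ = k(s(p(q(q(s(e))))), p(s(q(k(s(p(e)), p(s(q(0)))))))):
1. k(s(p(q(q(s(e))))), p(s(q(k(s(p(e)), p(s(q(0))))))))  →  k(s(p(e)), p(s(q(k(s(p(e)), p(s(q(0))))))))   [R2 at 1.1.1]
2. k(s(p(e)), p(s(q(k(s(p(e)), p(s(q(0))))))))  →  k(s(p(e)), p(s(e)))   [R2 at 2.1.1]
3. k(s(p(e)), p(s(e)))  →  0   [R4 at ε]

Reduce t₂ = k(s(p(e)), p(s(q(k(s(p(e)), p(s(q(e)))))))):
1. k(s(p(e)), p(s(q(k(s(p(e)), p(s(q(e))))))))  →  k(s(p(e)), p(s(e)))   [R2 at 2.1.1]
2. k(s(p(e)), p(s(e)))  →  0   [R4 at ε]

yes — NF(t₁) = 0, NF(t₂) = 0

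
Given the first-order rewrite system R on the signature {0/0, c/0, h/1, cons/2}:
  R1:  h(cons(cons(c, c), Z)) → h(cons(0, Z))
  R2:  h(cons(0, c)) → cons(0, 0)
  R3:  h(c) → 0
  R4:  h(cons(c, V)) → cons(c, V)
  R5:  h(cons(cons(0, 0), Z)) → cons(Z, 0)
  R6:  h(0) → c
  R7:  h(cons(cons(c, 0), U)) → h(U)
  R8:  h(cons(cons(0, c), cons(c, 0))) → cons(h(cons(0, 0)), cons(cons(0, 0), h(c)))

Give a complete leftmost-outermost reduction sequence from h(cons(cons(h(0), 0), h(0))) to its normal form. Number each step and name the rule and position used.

0

1. h(cons(cons(h(0), 0), h(0)))  →  h(cons(cons(c, 0), h(0)))   [R6 at 1.1.1]
2. h(cons(cons(c, 0), h(0)))  →  h(h(0))   [R7 at ε]
3. h(h(0))  →  h(c)   [R6 at 1]
4. h(c)  →  0   [R3 at ε]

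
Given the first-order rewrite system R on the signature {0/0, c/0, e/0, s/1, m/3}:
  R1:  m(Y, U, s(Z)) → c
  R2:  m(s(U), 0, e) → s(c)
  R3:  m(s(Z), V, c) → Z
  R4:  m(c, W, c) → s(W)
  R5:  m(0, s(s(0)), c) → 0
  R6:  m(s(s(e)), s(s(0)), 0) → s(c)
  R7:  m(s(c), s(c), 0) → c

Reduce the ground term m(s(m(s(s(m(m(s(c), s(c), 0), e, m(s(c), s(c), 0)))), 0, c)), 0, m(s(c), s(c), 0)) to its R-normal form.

s(s(e))

1. m(s(m(s(s(m(m(s(c), s(c), 0), e, m(s(c), s(c), 0)))), 0, c)), 0, m(s(c), s(c), 0))  →  m(s(s(m(m(s(c), s(c), 0), e, m(s(c), s(c), 0)))), 0, m(s(c), s(c), 0))   [R3 at 1.1]
2. m(s(s(m(m(s(c), s(c), 0), e, m(s(c), s(c), 0)))), 0, m(s(c), s(c), 0))  →  m(s(s(m(c, e, m(s(c), s(c), 0)))), 0, m(s(c), s(c), 0))   [R7 at 1.1.1.1]
3. m(s(s(m(c, e, m(s(c), s(c), 0)))), 0, m(s(c), s(c), 0))  →  m(s(s(m(c, e, c))), 0, m(s(c), s(c), 0))   [R7 at 1.1.1.3]
4. m(s(s(m(c, e, c))), 0, m(s(c), s(c), 0))  →  m(s(s(s(e))), 0, m(s(c), s(c), 0))   [R4 at 1.1.1]
5. m(s(s(s(e))), 0, m(s(c), s(c), 0))  →  m(s(s(s(e))), 0, c)   [R7 at 3]
6. m(s(s(s(e))), 0, c)  →  s(s(e))   [R3 at ε]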